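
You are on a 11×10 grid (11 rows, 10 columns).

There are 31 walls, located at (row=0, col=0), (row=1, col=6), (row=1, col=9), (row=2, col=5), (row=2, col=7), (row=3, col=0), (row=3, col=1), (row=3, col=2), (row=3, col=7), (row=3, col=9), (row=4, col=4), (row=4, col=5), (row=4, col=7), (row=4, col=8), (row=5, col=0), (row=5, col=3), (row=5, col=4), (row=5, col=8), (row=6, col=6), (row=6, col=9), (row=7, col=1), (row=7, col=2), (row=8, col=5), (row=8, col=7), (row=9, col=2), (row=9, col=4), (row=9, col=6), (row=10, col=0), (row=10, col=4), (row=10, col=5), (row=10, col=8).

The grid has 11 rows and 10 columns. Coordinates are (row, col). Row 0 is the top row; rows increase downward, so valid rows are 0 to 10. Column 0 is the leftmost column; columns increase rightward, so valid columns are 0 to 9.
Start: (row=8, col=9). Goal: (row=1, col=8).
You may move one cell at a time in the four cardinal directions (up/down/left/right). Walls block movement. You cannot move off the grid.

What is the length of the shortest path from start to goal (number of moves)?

Answer: Shortest path length: 18

Derivation:
BFS from (row=8, col=9) until reaching (row=1, col=8):
  Distance 0: (row=8, col=9)
  Distance 1: (row=7, col=9), (row=8, col=8), (row=9, col=9)
  Distance 2: (row=7, col=8), (row=9, col=8), (row=10, col=9)
  Distance 3: (row=6, col=8), (row=7, col=7), (row=9, col=7)
  Distance 4: (row=6, col=7), (row=7, col=6), (row=10, col=7)
  Distance 5: (row=5, col=7), (row=7, col=5), (row=8, col=6), (row=10, col=6)
  Distance 6: (row=5, col=6), (row=6, col=5), (row=7, col=4)
  Distance 7: (row=4, col=6), (row=5, col=5), (row=6, col=4), (row=7, col=3), (row=8, col=4)
  Distance 8: (row=3, col=6), (row=6, col=3), (row=8, col=3)
  Distance 9: (row=2, col=6), (row=3, col=5), (row=6, col=2), (row=8, col=2), (row=9, col=3)
  Distance 10: (row=3, col=4), (row=5, col=2), (row=6, col=1), (row=8, col=1), (row=10, col=3)
  Distance 11: (row=2, col=4), (row=3, col=3), (row=4, col=2), (row=5, col=1), (row=6, col=0), (row=8, col=0), (row=9, col=1), (row=10, col=2)
  Distance 12: (row=1, col=4), (row=2, col=3), (row=4, col=1), (row=4, col=3), (row=7, col=0), (row=9, col=0), (row=10, col=1)
  Distance 13: (row=0, col=4), (row=1, col=3), (row=1, col=5), (row=2, col=2), (row=4, col=0)
  Distance 14: (row=0, col=3), (row=0, col=5), (row=1, col=2), (row=2, col=1)
  Distance 15: (row=0, col=2), (row=0, col=6), (row=1, col=1), (row=2, col=0)
  Distance 16: (row=0, col=1), (row=0, col=7), (row=1, col=0)
  Distance 17: (row=0, col=8), (row=1, col=7)
  Distance 18: (row=0, col=9), (row=1, col=8)  <- goal reached here
One shortest path (18 moves): (row=8, col=9) -> (row=8, col=8) -> (row=7, col=8) -> (row=7, col=7) -> (row=6, col=7) -> (row=5, col=7) -> (row=5, col=6) -> (row=4, col=6) -> (row=3, col=6) -> (row=3, col=5) -> (row=3, col=4) -> (row=2, col=4) -> (row=1, col=4) -> (row=1, col=5) -> (row=0, col=5) -> (row=0, col=6) -> (row=0, col=7) -> (row=0, col=8) -> (row=1, col=8)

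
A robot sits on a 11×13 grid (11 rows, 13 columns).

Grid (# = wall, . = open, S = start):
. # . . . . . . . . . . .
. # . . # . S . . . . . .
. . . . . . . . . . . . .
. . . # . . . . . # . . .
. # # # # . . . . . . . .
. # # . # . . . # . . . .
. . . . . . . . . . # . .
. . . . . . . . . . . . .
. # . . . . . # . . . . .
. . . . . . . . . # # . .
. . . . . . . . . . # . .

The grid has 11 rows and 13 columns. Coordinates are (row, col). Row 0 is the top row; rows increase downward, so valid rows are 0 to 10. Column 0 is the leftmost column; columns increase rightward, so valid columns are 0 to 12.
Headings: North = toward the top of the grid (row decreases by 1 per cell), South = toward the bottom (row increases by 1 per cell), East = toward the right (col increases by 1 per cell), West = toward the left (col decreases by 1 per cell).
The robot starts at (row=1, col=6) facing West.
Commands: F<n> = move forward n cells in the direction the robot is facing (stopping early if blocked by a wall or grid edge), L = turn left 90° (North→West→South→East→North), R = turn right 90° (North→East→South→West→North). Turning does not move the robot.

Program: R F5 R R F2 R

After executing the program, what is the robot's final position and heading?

Start: (row=1, col=6), facing West
  R: turn right, now facing North
  F5: move forward 1/5 (blocked), now at (row=0, col=6)
  R: turn right, now facing East
  R: turn right, now facing South
  F2: move forward 2, now at (row=2, col=6)
  R: turn right, now facing West
Final: (row=2, col=6), facing West

Answer: Final position: (row=2, col=6), facing West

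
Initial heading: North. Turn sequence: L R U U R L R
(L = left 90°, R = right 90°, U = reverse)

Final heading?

Start: North
  L (left (90° counter-clockwise)) -> West
  R (right (90° clockwise)) -> North
  U (U-turn (180°)) -> South
  U (U-turn (180°)) -> North
  R (right (90° clockwise)) -> East
  L (left (90° counter-clockwise)) -> North
  R (right (90° clockwise)) -> East
Final: East

Answer: Final heading: East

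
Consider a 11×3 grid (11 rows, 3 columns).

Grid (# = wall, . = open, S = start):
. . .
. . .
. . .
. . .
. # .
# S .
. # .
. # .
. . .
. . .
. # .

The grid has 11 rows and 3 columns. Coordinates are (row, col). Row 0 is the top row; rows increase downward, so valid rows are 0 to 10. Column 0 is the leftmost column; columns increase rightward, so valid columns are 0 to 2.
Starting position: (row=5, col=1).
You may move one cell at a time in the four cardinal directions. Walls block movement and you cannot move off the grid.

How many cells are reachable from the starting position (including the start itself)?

Answer: Reachable cells: 28

Derivation:
BFS flood-fill from (row=5, col=1):
  Distance 0: (row=5, col=1)
  Distance 1: (row=5, col=2)
  Distance 2: (row=4, col=2), (row=6, col=2)
  Distance 3: (row=3, col=2), (row=7, col=2)
  Distance 4: (row=2, col=2), (row=3, col=1), (row=8, col=2)
  Distance 5: (row=1, col=2), (row=2, col=1), (row=3, col=0), (row=8, col=1), (row=9, col=2)
  Distance 6: (row=0, col=2), (row=1, col=1), (row=2, col=0), (row=4, col=0), (row=8, col=0), (row=9, col=1), (row=10, col=2)
  Distance 7: (row=0, col=1), (row=1, col=0), (row=7, col=0), (row=9, col=0)
  Distance 8: (row=0, col=0), (row=6, col=0), (row=10, col=0)
Total reachable: 28 (grid has 28 open cells total)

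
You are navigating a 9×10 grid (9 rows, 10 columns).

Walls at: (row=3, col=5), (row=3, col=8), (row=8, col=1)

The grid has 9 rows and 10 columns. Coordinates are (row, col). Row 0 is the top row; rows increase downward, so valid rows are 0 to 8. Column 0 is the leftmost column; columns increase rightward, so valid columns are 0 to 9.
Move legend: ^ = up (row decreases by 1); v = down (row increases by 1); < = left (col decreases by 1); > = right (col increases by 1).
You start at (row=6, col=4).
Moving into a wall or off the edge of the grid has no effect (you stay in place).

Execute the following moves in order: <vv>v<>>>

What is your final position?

Start: (row=6, col=4)
  < (left): (row=6, col=4) -> (row=6, col=3)
  v (down): (row=6, col=3) -> (row=7, col=3)
  v (down): (row=7, col=3) -> (row=8, col=3)
  > (right): (row=8, col=3) -> (row=8, col=4)
  v (down): blocked, stay at (row=8, col=4)
  < (left): (row=8, col=4) -> (row=8, col=3)
  > (right): (row=8, col=3) -> (row=8, col=4)
  > (right): (row=8, col=4) -> (row=8, col=5)
  > (right): (row=8, col=5) -> (row=8, col=6)
Final: (row=8, col=6)

Answer: Final position: (row=8, col=6)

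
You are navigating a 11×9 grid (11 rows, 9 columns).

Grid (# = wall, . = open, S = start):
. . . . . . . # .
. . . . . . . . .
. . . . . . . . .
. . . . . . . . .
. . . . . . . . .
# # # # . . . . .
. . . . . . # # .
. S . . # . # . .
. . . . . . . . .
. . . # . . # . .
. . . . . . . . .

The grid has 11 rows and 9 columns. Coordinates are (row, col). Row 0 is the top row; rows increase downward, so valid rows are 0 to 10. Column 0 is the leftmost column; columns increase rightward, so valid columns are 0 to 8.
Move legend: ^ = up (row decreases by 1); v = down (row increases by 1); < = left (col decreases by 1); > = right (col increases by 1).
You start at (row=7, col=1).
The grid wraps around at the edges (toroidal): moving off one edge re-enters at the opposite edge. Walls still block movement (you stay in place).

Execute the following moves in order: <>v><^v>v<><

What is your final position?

Answer: Final position: (row=9, col=1)

Derivation:
Start: (row=7, col=1)
  < (left): (row=7, col=1) -> (row=7, col=0)
  > (right): (row=7, col=0) -> (row=7, col=1)
  v (down): (row=7, col=1) -> (row=8, col=1)
  > (right): (row=8, col=1) -> (row=8, col=2)
  < (left): (row=8, col=2) -> (row=8, col=1)
  ^ (up): (row=8, col=1) -> (row=7, col=1)
  v (down): (row=7, col=1) -> (row=8, col=1)
  > (right): (row=8, col=1) -> (row=8, col=2)
  v (down): (row=8, col=2) -> (row=9, col=2)
  < (left): (row=9, col=2) -> (row=9, col=1)
  > (right): (row=9, col=1) -> (row=9, col=2)
  < (left): (row=9, col=2) -> (row=9, col=1)
Final: (row=9, col=1)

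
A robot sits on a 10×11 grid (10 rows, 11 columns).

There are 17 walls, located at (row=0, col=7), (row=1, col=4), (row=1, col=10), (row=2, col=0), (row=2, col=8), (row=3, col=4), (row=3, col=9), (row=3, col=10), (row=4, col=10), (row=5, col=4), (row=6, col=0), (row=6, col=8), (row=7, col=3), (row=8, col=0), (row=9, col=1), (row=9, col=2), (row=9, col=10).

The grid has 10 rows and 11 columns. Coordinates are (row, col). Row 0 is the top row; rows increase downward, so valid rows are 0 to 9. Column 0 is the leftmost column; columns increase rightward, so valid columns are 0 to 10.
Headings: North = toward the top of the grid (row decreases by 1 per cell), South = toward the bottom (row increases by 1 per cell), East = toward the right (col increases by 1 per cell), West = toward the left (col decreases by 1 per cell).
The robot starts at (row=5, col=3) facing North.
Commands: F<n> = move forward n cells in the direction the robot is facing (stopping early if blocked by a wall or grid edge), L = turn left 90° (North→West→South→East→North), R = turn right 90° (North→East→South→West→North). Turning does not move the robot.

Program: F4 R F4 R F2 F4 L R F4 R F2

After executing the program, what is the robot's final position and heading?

Answer: Final position: (row=6, col=1), facing West

Derivation:
Start: (row=5, col=3), facing North
  F4: move forward 4, now at (row=1, col=3)
  R: turn right, now facing East
  F4: move forward 0/4 (blocked), now at (row=1, col=3)
  R: turn right, now facing South
  F2: move forward 2, now at (row=3, col=3)
  F4: move forward 3/4 (blocked), now at (row=6, col=3)
  L: turn left, now facing East
  R: turn right, now facing South
  F4: move forward 0/4 (blocked), now at (row=6, col=3)
  R: turn right, now facing West
  F2: move forward 2, now at (row=6, col=1)
Final: (row=6, col=1), facing West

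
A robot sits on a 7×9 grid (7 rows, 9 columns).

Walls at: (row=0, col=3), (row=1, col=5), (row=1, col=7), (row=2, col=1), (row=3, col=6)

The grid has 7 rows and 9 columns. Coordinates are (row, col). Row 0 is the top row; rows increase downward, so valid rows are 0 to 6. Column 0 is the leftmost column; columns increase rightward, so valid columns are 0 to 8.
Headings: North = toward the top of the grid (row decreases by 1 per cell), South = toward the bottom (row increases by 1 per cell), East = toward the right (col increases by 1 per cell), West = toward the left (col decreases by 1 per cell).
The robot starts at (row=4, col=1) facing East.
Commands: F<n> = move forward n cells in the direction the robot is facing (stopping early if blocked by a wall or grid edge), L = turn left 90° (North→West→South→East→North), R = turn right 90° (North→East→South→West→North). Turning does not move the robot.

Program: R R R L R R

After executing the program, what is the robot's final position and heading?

Start: (row=4, col=1), facing East
  R: turn right, now facing South
  R: turn right, now facing West
  R: turn right, now facing North
  L: turn left, now facing West
  R: turn right, now facing North
  R: turn right, now facing East
Final: (row=4, col=1), facing East

Answer: Final position: (row=4, col=1), facing East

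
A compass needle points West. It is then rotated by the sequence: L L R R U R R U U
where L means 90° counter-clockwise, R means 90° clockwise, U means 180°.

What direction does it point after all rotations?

Answer: Final heading: West

Derivation:
Start: West
  L (left (90° counter-clockwise)) -> South
  L (left (90° counter-clockwise)) -> East
  R (right (90° clockwise)) -> South
  R (right (90° clockwise)) -> West
  U (U-turn (180°)) -> East
  R (right (90° clockwise)) -> South
  R (right (90° clockwise)) -> West
  U (U-turn (180°)) -> East
  U (U-turn (180°)) -> West
Final: West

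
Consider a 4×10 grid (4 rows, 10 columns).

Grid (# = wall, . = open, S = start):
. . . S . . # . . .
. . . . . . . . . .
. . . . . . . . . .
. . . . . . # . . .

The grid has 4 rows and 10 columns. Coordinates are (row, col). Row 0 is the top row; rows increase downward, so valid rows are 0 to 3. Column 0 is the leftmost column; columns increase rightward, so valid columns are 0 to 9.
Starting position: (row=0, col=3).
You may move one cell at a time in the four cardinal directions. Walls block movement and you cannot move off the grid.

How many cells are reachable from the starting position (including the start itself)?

BFS flood-fill from (row=0, col=3):
  Distance 0: (row=0, col=3)
  Distance 1: (row=0, col=2), (row=0, col=4), (row=1, col=3)
  Distance 2: (row=0, col=1), (row=0, col=5), (row=1, col=2), (row=1, col=4), (row=2, col=3)
  Distance 3: (row=0, col=0), (row=1, col=1), (row=1, col=5), (row=2, col=2), (row=2, col=4), (row=3, col=3)
  Distance 4: (row=1, col=0), (row=1, col=6), (row=2, col=1), (row=2, col=5), (row=3, col=2), (row=3, col=4)
  Distance 5: (row=1, col=7), (row=2, col=0), (row=2, col=6), (row=3, col=1), (row=3, col=5)
  Distance 6: (row=0, col=7), (row=1, col=8), (row=2, col=7), (row=3, col=0)
  Distance 7: (row=0, col=8), (row=1, col=9), (row=2, col=8), (row=3, col=7)
  Distance 8: (row=0, col=9), (row=2, col=9), (row=3, col=8)
  Distance 9: (row=3, col=9)
Total reachable: 38 (grid has 38 open cells total)

Answer: Reachable cells: 38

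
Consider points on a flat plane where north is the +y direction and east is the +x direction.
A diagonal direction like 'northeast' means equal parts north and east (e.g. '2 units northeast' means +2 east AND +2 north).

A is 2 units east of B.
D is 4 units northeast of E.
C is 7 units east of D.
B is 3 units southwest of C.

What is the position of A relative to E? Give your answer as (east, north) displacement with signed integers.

Answer: A is at (east=10, north=1) relative to E.

Derivation:
Place E at the origin (east=0, north=0).
  D is 4 units northeast of E: delta (east=+4, north=+4); D at (east=4, north=4).
  C is 7 units east of D: delta (east=+7, north=+0); C at (east=11, north=4).
  B is 3 units southwest of C: delta (east=-3, north=-3); B at (east=8, north=1).
  A is 2 units east of B: delta (east=+2, north=+0); A at (east=10, north=1).
Therefore A relative to E: (east=10, north=1).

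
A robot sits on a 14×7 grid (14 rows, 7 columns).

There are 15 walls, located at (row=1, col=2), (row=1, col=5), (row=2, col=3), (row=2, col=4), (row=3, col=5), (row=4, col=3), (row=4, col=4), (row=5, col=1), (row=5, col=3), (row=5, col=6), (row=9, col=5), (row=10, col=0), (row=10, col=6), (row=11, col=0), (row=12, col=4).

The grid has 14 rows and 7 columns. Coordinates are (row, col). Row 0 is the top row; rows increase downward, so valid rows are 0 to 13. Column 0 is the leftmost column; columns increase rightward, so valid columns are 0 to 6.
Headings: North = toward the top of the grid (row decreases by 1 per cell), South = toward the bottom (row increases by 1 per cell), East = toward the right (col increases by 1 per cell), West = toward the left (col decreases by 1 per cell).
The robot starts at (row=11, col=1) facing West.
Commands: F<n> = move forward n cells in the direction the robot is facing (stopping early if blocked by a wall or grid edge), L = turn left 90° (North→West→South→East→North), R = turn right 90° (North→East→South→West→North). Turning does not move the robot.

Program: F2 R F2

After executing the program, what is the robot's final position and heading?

Start: (row=11, col=1), facing West
  F2: move forward 0/2 (blocked), now at (row=11, col=1)
  R: turn right, now facing North
  F2: move forward 2, now at (row=9, col=1)
Final: (row=9, col=1), facing North

Answer: Final position: (row=9, col=1), facing North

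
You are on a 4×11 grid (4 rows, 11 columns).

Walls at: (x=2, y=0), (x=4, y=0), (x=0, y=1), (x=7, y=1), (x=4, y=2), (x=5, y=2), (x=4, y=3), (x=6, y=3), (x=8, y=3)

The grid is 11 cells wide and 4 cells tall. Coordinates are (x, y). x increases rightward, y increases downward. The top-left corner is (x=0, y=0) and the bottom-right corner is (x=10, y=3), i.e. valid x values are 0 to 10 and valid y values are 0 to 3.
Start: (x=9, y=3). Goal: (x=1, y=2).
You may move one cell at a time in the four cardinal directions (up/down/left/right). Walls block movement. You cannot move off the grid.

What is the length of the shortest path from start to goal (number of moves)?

BFS from (x=9, y=3) until reaching (x=1, y=2):
  Distance 0: (x=9, y=3)
  Distance 1: (x=9, y=2), (x=10, y=3)
  Distance 2: (x=9, y=1), (x=8, y=2), (x=10, y=2)
  Distance 3: (x=9, y=0), (x=8, y=1), (x=10, y=1), (x=7, y=2)
  Distance 4: (x=8, y=0), (x=10, y=0), (x=6, y=2), (x=7, y=3)
  Distance 5: (x=7, y=0), (x=6, y=1)
  Distance 6: (x=6, y=0), (x=5, y=1)
  Distance 7: (x=5, y=0), (x=4, y=1)
  Distance 8: (x=3, y=1)
  Distance 9: (x=3, y=0), (x=2, y=1), (x=3, y=2)
  Distance 10: (x=1, y=1), (x=2, y=2), (x=3, y=3)
  Distance 11: (x=1, y=0), (x=1, y=2), (x=2, y=3)  <- goal reached here
One shortest path (11 moves): (x=9, y=3) -> (x=9, y=2) -> (x=8, y=2) -> (x=7, y=2) -> (x=6, y=2) -> (x=6, y=1) -> (x=5, y=1) -> (x=4, y=1) -> (x=3, y=1) -> (x=2, y=1) -> (x=1, y=1) -> (x=1, y=2)

Answer: Shortest path length: 11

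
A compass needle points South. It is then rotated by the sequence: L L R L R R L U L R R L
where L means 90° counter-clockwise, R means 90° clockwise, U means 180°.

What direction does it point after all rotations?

Answer: Final heading: West

Derivation:
Start: South
  L (left (90° counter-clockwise)) -> East
  L (left (90° counter-clockwise)) -> North
  R (right (90° clockwise)) -> East
  L (left (90° counter-clockwise)) -> North
  R (right (90° clockwise)) -> East
  R (right (90° clockwise)) -> South
  L (left (90° counter-clockwise)) -> East
  U (U-turn (180°)) -> West
  L (left (90° counter-clockwise)) -> South
  R (right (90° clockwise)) -> West
  R (right (90° clockwise)) -> North
  L (left (90° counter-clockwise)) -> West
Final: West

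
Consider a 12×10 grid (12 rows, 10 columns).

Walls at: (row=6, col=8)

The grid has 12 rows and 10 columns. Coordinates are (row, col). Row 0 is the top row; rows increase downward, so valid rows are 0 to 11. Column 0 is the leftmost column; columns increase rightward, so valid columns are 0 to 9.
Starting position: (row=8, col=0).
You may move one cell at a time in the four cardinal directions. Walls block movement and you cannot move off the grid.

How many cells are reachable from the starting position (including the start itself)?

Answer: Reachable cells: 119

Derivation:
BFS flood-fill from (row=8, col=0):
  Distance 0: (row=8, col=0)
  Distance 1: (row=7, col=0), (row=8, col=1), (row=9, col=0)
  Distance 2: (row=6, col=0), (row=7, col=1), (row=8, col=2), (row=9, col=1), (row=10, col=0)
  Distance 3: (row=5, col=0), (row=6, col=1), (row=7, col=2), (row=8, col=3), (row=9, col=2), (row=10, col=1), (row=11, col=0)
  Distance 4: (row=4, col=0), (row=5, col=1), (row=6, col=2), (row=7, col=3), (row=8, col=4), (row=9, col=3), (row=10, col=2), (row=11, col=1)
  Distance 5: (row=3, col=0), (row=4, col=1), (row=5, col=2), (row=6, col=3), (row=7, col=4), (row=8, col=5), (row=9, col=4), (row=10, col=3), (row=11, col=2)
  Distance 6: (row=2, col=0), (row=3, col=1), (row=4, col=2), (row=5, col=3), (row=6, col=4), (row=7, col=5), (row=8, col=6), (row=9, col=5), (row=10, col=4), (row=11, col=3)
  Distance 7: (row=1, col=0), (row=2, col=1), (row=3, col=2), (row=4, col=3), (row=5, col=4), (row=6, col=5), (row=7, col=6), (row=8, col=7), (row=9, col=6), (row=10, col=5), (row=11, col=4)
  Distance 8: (row=0, col=0), (row=1, col=1), (row=2, col=2), (row=3, col=3), (row=4, col=4), (row=5, col=5), (row=6, col=6), (row=7, col=7), (row=8, col=8), (row=9, col=7), (row=10, col=6), (row=11, col=5)
  Distance 9: (row=0, col=1), (row=1, col=2), (row=2, col=3), (row=3, col=4), (row=4, col=5), (row=5, col=6), (row=6, col=7), (row=7, col=8), (row=8, col=9), (row=9, col=8), (row=10, col=7), (row=11, col=6)
  Distance 10: (row=0, col=2), (row=1, col=3), (row=2, col=4), (row=3, col=5), (row=4, col=6), (row=5, col=7), (row=7, col=9), (row=9, col=9), (row=10, col=8), (row=11, col=7)
  Distance 11: (row=0, col=3), (row=1, col=4), (row=2, col=5), (row=3, col=6), (row=4, col=7), (row=5, col=8), (row=6, col=9), (row=10, col=9), (row=11, col=8)
  Distance 12: (row=0, col=4), (row=1, col=5), (row=2, col=6), (row=3, col=7), (row=4, col=8), (row=5, col=9), (row=11, col=9)
  Distance 13: (row=0, col=5), (row=1, col=6), (row=2, col=7), (row=3, col=8), (row=4, col=9)
  Distance 14: (row=0, col=6), (row=1, col=7), (row=2, col=8), (row=3, col=9)
  Distance 15: (row=0, col=7), (row=1, col=8), (row=2, col=9)
  Distance 16: (row=0, col=8), (row=1, col=9)
  Distance 17: (row=0, col=9)
Total reachable: 119 (grid has 119 open cells total)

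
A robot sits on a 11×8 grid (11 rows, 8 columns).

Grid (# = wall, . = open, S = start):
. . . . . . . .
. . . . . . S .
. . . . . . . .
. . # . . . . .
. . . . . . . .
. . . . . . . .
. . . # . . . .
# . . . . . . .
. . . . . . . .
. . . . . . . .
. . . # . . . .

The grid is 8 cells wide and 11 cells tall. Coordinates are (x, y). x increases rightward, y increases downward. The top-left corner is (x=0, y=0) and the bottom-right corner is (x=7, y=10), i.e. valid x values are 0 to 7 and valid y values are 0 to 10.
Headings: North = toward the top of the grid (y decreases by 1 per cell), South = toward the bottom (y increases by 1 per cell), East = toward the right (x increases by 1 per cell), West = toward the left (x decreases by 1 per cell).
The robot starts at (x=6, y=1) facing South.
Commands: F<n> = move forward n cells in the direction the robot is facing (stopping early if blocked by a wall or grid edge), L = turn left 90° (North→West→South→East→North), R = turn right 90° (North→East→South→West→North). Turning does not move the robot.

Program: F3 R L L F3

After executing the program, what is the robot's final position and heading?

Answer: Final position: (x=7, y=4), facing East

Derivation:
Start: (x=6, y=1), facing South
  F3: move forward 3, now at (x=6, y=4)
  R: turn right, now facing West
  L: turn left, now facing South
  L: turn left, now facing East
  F3: move forward 1/3 (blocked), now at (x=7, y=4)
Final: (x=7, y=4), facing East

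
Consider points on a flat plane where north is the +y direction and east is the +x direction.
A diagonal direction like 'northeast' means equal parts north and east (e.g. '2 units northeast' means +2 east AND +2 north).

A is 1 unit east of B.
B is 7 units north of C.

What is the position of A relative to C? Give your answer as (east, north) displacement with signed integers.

Answer: A is at (east=1, north=7) relative to C.

Derivation:
Place C at the origin (east=0, north=0).
  B is 7 units north of C: delta (east=+0, north=+7); B at (east=0, north=7).
  A is 1 unit east of B: delta (east=+1, north=+0); A at (east=1, north=7).
Therefore A relative to C: (east=1, north=7).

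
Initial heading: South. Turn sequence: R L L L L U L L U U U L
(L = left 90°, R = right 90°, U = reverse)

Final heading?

Start: South
  R (right (90° clockwise)) -> West
  L (left (90° counter-clockwise)) -> South
  L (left (90° counter-clockwise)) -> East
  L (left (90° counter-clockwise)) -> North
  L (left (90° counter-clockwise)) -> West
  U (U-turn (180°)) -> East
  L (left (90° counter-clockwise)) -> North
  L (left (90° counter-clockwise)) -> West
  U (U-turn (180°)) -> East
  U (U-turn (180°)) -> West
  U (U-turn (180°)) -> East
  L (left (90° counter-clockwise)) -> North
Final: North

Answer: Final heading: North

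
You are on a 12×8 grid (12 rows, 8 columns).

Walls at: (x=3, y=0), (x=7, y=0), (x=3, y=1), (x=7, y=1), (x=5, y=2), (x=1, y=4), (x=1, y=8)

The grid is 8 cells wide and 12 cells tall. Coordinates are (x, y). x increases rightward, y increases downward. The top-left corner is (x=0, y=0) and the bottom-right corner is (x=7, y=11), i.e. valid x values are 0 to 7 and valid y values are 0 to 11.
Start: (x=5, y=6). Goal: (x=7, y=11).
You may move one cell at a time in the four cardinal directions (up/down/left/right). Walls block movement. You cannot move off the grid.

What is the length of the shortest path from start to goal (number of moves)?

BFS from (x=5, y=6) until reaching (x=7, y=11):
  Distance 0: (x=5, y=6)
  Distance 1: (x=5, y=5), (x=4, y=6), (x=6, y=6), (x=5, y=7)
  Distance 2: (x=5, y=4), (x=4, y=5), (x=6, y=5), (x=3, y=6), (x=7, y=6), (x=4, y=7), (x=6, y=7), (x=5, y=8)
  Distance 3: (x=5, y=3), (x=4, y=4), (x=6, y=4), (x=3, y=5), (x=7, y=5), (x=2, y=6), (x=3, y=7), (x=7, y=7), (x=4, y=8), (x=6, y=8), (x=5, y=9)
  Distance 4: (x=4, y=3), (x=6, y=3), (x=3, y=4), (x=7, y=4), (x=2, y=5), (x=1, y=6), (x=2, y=7), (x=3, y=8), (x=7, y=8), (x=4, y=9), (x=6, y=9), (x=5, y=10)
  Distance 5: (x=4, y=2), (x=6, y=2), (x=3, y=3), (x=7, y=3), (x=2, y=4), (x=1, y=5), (x=0, y=6), (x=1, y=7), (x=2, y=8), (x=3, y=9), (x=7, y=9), (x=4, y=10), (x=6, y=10), (x=5, y=11)
  Distance 6: (x=4, y=1), (x=6, y=1), (x=3, y=2), (x=7, y=2), (x=2, y=3), (x=0, y=5), (x=0, y=7), (x=2, y=9), (x=3, y=10), (x=7, y=10), (x=4, y=11), (x=6, y=11)
  Distance 7: (x=4, y=0), (x=6, y=0), (x=5, y=1), (x=2, y=2), (x=1, y=3), (x=0, y=4), (x=0, y=8), (x=1, y=9), (x=2, y=10), (x=3, y=11), (x=7, y=11)  <- goal reached here
One shortest path (7 moves): (x=5, y=6) -> (x=6, y=6) -> (x=7, y=6) -> (x=7, y=7) -> (x=7, y=8) -> (x=7, y=9) -> (x=7, y=10) -> (x=7, y=11)

Answer: Shortest path length: 7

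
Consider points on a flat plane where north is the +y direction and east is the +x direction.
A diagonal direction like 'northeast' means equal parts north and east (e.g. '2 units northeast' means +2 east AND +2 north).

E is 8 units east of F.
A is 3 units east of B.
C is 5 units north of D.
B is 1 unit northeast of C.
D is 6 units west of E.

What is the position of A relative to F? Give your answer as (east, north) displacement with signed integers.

Place F at the origin (east=0, north=0).
  E is 8 units east of F: delta (east=+8, north=+0); E at (east=8, north=0).
  D is 6 units west of E: delta (east=-6, north=+0); D at (east=2, north=0).
  C is 5 units north of D: delta (east=+0, north=+5); C at (east=2, north=5).
  B is 1 unit northeast of C: delta (east=+1, north=+1); B at (east=3, north=6).
  A is 3 units east of B: delta (east=+3, north=+0); A at (east=6, north=6).
Therefore A relative to F: (east=6, north=6).

Answer: A is at (east=6, north=6) relative to F.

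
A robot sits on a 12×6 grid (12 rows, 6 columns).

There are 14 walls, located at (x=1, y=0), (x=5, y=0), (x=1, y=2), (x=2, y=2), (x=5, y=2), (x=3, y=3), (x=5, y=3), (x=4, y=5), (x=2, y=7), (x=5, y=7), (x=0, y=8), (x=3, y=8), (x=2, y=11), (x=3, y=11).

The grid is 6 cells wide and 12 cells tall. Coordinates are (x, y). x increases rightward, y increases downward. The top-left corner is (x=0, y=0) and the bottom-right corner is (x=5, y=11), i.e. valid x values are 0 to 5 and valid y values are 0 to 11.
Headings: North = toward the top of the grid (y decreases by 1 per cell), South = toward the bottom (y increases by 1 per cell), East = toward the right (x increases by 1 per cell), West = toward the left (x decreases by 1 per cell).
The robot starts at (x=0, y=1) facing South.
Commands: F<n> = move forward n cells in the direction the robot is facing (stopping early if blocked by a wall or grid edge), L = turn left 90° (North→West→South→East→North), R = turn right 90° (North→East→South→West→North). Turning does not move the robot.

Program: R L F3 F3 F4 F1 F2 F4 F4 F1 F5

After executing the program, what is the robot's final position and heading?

Start: (x=0, y=1), facing South
  R: turn right, now facing West
  L: turn left, now facing South
  F3: move forward 3, now at (x=0, y=4)
  F3: move forward 3, now at (x=0, y=7)
  F4: move forward 0/4 (blocked), now at (x=0, y=7)
  F1: move forward 0/1 (blocked), now at (x=0, y=7)
  F2: move forward 0/2 (blocked), now at (x=0, y=7)
  F4: move forward 0/4 (blocked), now at (x=0, y=7)
  F4: move forward 0/4 (blocked), now at (x=0, y=7)
  F1: move forward 0/1 (blocked), now at (x=0, y=7)
  F5: move forward 0/5 (blocked), now at (x=0, y=7)
Final: (x=0, y=7), facing South

Answer: Final position: (x=0, y=7), facing South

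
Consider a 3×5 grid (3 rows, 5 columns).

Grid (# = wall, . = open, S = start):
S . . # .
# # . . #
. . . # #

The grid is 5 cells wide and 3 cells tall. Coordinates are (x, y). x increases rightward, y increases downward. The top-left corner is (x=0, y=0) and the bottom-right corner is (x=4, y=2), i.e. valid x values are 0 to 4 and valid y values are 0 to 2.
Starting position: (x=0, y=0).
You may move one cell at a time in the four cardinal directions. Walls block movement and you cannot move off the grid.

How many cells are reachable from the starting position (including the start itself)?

BFS flood-fill from (x=0, y=0):
  Distance 0: (x=0, y=0)
  Distance 1: (x=1, y=0)
  Distance 2: (x=2, y=0)
  Distance 3: (x=2, y=1)
  Distance 4: (x=3, y=1), (x=2, y=2)
  Distance 5: (x=1, y=2)
  Distance 6: (x=0, y=2)
Total reachable: 8 (grid has 9 open cells total)

Answer: Reachable cells: 8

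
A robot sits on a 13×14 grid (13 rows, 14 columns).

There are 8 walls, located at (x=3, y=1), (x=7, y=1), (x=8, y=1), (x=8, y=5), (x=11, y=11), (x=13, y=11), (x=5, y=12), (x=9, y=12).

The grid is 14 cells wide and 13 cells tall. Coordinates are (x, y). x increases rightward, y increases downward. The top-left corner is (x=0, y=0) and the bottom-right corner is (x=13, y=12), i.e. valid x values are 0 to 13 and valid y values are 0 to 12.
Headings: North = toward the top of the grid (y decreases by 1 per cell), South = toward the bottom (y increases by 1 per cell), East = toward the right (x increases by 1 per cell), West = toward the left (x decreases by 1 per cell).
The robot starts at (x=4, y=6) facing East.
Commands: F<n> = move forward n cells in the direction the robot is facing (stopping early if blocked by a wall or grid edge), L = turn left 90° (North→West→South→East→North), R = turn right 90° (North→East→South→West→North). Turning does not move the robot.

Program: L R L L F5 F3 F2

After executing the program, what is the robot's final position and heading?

Start: (x=4, y=6), facing East
  L: turn left, now facing North
  R: turn right, now facing East
  L: turn left, now facing North
  L: turn left, now facing West
  F5: move forward 4/5 (blocked), now at (x=0, y=6)
  F3: move forward 0/3 (blocked), now at (x=0, y=6)
  F2: move forward 0/2 (blocked), now at (x=0, y=6)
Final: (x=0, y=6), facing West

Answer: Final position: (x=0, y=6), facing West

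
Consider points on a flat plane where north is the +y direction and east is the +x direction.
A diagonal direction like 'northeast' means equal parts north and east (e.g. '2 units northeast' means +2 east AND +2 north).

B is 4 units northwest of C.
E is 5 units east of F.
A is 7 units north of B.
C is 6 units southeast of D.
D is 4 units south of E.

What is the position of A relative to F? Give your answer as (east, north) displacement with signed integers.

Place F at the origin (east=0, north=0).
  E is 5 units east of F: delta (east=+5, north=+0); E at (east=5, north=0).
  D is 4 units south of E: delta (east=+0, north=-4); D at (east=5, north=-4).
  C is 6 units southeast of D: delta (east=+6, north=-6); C at (east=11, north=-10).
  B is 4 units northwest of C: delta (east=-4, north=+4); B at (east=7, north=-6).
  A is 7 units north of B: delta (east=+0, north=+7); A at (east=7, north=1).
Therefore A relative to F: (east=7, north=1).

Answer: A is at (east=7, north=1) relative to F.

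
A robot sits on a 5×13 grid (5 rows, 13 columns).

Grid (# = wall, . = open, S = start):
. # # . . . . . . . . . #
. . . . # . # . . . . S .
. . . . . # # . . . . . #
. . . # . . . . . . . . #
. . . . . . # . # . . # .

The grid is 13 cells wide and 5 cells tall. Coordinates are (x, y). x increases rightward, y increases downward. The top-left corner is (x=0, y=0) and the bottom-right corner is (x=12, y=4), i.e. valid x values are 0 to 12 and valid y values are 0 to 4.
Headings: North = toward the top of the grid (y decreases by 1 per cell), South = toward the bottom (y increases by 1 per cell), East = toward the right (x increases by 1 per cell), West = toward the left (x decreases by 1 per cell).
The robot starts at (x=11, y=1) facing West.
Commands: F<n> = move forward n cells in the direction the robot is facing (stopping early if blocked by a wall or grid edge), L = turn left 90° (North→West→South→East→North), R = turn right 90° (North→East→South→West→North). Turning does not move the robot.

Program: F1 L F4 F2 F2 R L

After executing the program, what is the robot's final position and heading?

Answer: Final position: (x=10, y=4), facing South

Derivation:
Start: (x=11, y=1), facing West
  F1: move forward 1, now at (x=10, y=1)
  L: turn left, now facing South
  F4: move forward 3/4 (blocked), now at (x=10, y=4)
  F2: move forward 0/2 (blocked), now at (x=10, y=4)
  F2: move forward 0/2 (blocked), now at (x=10, y=4)
  R: turn right, now facing West
  L: turn left, now facing South
Final: (x=10, y=4), facing South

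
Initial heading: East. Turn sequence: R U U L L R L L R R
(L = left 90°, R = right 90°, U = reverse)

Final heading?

Start: East
  R (right (90° clockwise)) -> South
  U (U-turn (180°)) -> North
  U (U-turn (180°)) -> South
  L (left (90° counter-clockwise)) -> East
  L (left (90° counter-clockwise)) -> North
  R (right (90° clockwise)) -> East
  L (left (90° counter-clockwise)) -> North
  L (left (90° counter-clockwise)) -> West
  R (right (90° clockwise)) -> North
  R (right (90° clockwise)) -> East
Final: East

Answer: Final heading: East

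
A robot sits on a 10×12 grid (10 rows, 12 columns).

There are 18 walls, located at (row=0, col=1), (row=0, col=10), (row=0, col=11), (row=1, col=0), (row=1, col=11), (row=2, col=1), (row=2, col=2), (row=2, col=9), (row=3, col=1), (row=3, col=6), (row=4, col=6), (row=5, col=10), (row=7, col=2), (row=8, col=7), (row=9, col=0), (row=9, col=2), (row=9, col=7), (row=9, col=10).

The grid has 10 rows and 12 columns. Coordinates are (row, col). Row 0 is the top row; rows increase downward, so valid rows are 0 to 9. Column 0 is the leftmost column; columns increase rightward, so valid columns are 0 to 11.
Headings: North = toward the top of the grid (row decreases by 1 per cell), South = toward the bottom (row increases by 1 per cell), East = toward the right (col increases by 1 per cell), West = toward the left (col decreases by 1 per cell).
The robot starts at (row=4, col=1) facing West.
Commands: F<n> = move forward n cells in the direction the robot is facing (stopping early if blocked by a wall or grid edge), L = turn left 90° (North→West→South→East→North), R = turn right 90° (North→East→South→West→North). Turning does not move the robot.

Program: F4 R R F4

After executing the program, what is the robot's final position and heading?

Answer: Final position: (row=4, col=4), facing East

Derivation:
Start: (row=4, col=1), facing West
  F4: move forward 1/4 (blocked), now at (row=4, col=0)
  R: turn right, now facing North
  R: turn right, now facing East
  F4: move forward 4, now at (row=4, col=4)
Final: (row=4, col=4), facing East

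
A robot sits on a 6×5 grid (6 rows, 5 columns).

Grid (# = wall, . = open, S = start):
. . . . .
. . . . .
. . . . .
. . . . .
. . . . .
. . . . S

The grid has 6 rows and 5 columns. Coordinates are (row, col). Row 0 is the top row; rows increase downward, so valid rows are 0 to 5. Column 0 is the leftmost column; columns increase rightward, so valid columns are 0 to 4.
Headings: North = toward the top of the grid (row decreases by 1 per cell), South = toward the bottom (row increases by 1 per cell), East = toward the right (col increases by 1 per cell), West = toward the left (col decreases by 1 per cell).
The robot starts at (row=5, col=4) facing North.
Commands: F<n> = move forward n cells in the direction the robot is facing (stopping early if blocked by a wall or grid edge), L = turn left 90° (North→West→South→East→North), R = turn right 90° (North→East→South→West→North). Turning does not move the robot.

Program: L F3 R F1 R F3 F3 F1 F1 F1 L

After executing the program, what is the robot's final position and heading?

Start: (row=5, col=4), facing North
  L: turn left, now facing West
  F3: move forward 3, now at (row=5, col=1)
  R: turn right, now facing North
  F1: move forward 1, now at (row=4, col=1)
  R: turn right, now facing East
  F3: move forward 3, now at (row=4, col=4)
  F3: move forward 0/3 (blocked), now at (row=4, col=4)
  [×3]F1: move forward 0/1 (blocked), now at (row=4, col=4)
  L: turn left, now facing North
Final: (row=4, col=4), facing North

Answer: Final position: (row=4, col=4), facing North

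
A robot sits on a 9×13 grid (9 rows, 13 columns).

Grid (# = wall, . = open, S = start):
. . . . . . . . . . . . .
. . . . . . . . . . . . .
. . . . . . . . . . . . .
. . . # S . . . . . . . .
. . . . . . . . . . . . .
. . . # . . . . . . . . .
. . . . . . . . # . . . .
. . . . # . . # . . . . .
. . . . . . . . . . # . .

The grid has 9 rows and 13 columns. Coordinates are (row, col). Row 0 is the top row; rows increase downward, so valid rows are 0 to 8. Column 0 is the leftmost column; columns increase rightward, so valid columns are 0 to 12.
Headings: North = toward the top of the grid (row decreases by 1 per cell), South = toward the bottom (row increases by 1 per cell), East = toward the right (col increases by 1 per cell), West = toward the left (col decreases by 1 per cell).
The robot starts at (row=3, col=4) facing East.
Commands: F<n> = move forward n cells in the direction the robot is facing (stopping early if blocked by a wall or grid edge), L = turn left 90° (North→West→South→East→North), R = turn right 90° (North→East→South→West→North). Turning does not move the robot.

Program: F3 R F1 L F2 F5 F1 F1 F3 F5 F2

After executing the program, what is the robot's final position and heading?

Answer: Final position: (row=4, col=12), facing East

Derivation:
Start: (row=3, col=4), facing East
  F3: move forward 3, now at (row=3, col=7)
  R: turn right, now facing South
  F1: move forward 1, now at (row=4, col=7)
  L: turn left, now facing East
  F2: move forward 2, now at (row=4, col=9)
  F5: move forward 3/5 (blocked), now at (row=4, col=12)
  F1: move forward 0/1 (blocked), now at (row=4, col=12)
  F1: move forward 0/1 (blocked), now at (row=4, col=12)
  F3: move forward 0/3 (blocked), now at (row=4, col=12)
  F5: move forward 0/5 (blocked), now at (row=4, col=12)
  F2: move forward 0/2 (blocked), now at (row=4, col=12)
Final: (row=4, col=12), facing East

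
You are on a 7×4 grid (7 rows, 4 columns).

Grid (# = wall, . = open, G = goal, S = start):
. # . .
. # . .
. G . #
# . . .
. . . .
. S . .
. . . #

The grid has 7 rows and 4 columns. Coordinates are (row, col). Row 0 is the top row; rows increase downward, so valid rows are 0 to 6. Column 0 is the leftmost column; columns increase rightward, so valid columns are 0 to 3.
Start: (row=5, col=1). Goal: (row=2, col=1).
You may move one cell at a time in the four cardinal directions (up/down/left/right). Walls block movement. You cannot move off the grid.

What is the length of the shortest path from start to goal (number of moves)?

Answer: Shortest path length: 3

Derivation:
BFS from (row=5, col=1) until reaching (row=2, col=1):
  Distance 0: (row=5, col=1)
  Distance 1: (row=4, col=1), (row=5, col=0), (row=5, col=2), (row=6, col=1)
  Distance 2: (row=3, col=1), (row=4, col=0), (row=4, col=2), (row=5, col=3), (row=6, col=0), (row=6, col=2)
  Distance 3: (row=2, col=1), (row=3, col=2), (row=4, col=3)  <- goal reached here
One shortest path (3 moves): (row=5, col=1) -> (row=4, col=1) -> (row=3, col=1) -> (row=2, col=1)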